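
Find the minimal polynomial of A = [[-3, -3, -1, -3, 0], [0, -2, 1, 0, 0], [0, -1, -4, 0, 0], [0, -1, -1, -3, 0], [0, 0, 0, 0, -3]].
m_A(x) = (x + 3)^3

The characteristic polynomial factors as (x + 3)^5. The minimal polynomial is ∏(x - λ)^{k_λ} where k_λ is the size of the largest Jordan block at λ.

For λ = -3: rank(A + 3I) = 2, and the largest Jordan block has size 3 (the smallest k with rank((A + 3I)^k) = rank((A + 3I)^(k+1))).

So m_A(x) = (x + 3)^3.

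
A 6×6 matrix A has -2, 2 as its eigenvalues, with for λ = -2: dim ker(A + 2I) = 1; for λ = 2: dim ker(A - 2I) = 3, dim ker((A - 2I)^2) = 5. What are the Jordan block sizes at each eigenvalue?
λ = -2: successive nullity increments [1] count blocks of size ≥ k; block sizes are [1].
λ = 2: successive nullity increments [3, 2] count blocks of size ≥ k; block sizes are [2, 2, 1].

Jordan blocks: (-2, 1), (2, 2), (2, 2), (2, 1)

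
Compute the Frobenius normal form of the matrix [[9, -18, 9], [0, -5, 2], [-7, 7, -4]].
R = [[0, 0, -9], [1, 0, 12], [0, 1, 0]]

The invariant factors of A (the non-unit diagonal entries of the Smith normal form of xI - A over ℚ[x]) are (x - 3)(x^2 + 3x - 3), each dividing the next. The characteristic polynomial is their product, (x - 3)(x^2 + 3x - 3).

The rational canonical form is the block-diagonal matrix of companion matrices C(f_i):
R = [[0, 0, -9], [1, 0, 12], [0, 1, 0]].

Note the characteristic polynomial does not split into linear factors over ℚ, so A has no Jordan form over ℚ; the rational canonical form exists over any field.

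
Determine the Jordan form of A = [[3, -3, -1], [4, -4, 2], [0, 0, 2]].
J = [[-1, 0, 0], [0, 0, 0], [0, 0, 2]]

The characteristic polynomial is det(xI - A) = x(x - 2)(x + 1), so the eigenvalues are -1 (algebraic multiplicity 1), 0 (algebraic multiplicity 1), 2 (algebraic multiplicity 1).

For λ = -1: algebraic multiplicity 1 gives one 1×1 block.

For λ = 0: algebraic multiplicity 1 gives one 1×1 block.

For λ = 2: algebraic multiplicity 1 gives one 1×1 block.

Assembling the blocks gives the Jordan form J above.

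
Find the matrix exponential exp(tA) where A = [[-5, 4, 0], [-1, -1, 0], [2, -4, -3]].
A has Jordan form J = [[-3, 1, 0], [0, -3, 0], [0, 0, -3]] with A = PJP^{-1}, so e^{tA} = P e^{tJ} P^{-1}.

For a Jordan block J_k(λ), e^{tJ_k(λ)} = e^{λt} · (I + tN + t^2 N^2/2! + ... + t^{k-1} N^{k-1}/(k-1)!) where N is the nilpotent superdiagonal part.

Assembling the blocks and conjugating back gives the entries of e^{tA} as shown above.

e^{tA} = [[(1 - 2*t)*e^{-3*t}, 4*t*e^{-3*t}, 0], [-t*e^{-3*t}, (2*t + 1)*e^{-3*t}, 0], [2*t*e^{-3*t}, -4*t*e^{-3*t}, e^{-3*t}]]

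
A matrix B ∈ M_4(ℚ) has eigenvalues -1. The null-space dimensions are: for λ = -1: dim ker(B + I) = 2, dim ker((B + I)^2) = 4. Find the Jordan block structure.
Jordan blocks: (-1, 2), (-1, 2)

λ = -1: successive nullity increments [2, 2] count blocks of size ≥ k; block sizes are [2, 2].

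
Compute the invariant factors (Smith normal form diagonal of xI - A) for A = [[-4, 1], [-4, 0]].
(x + 2)^2

The Jordan structure of A has elementary divisors (x + 2)^2. Arranging the block sizes at each eigenvalue in decreasing order and taking row products gives the invariant factors.

Invariant factors (smallest first, each dividing the next): (x + 2)^2.

Check: the last factor (x + 2)^2 is the minimal polynomial, and the product (x + 2)^2 is the characteristic polynomial.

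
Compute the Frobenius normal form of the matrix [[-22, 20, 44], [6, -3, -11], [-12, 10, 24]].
The invariant factors of A (the non-unit diagonal entries of the Smith normal form of xI - A over ℚ[x]) are x - 2, (x - 2)(x + 5), each dividing the next. The characteristic polynomial is their product, (x - 2)^2(x + 5).

The rational canonical form is the block-diagonal matrix of companion matrices C(f_i):
R = [[2, 0, 0], [0, 0, 10], [0, 1, -3]].

R = [[2, 0, 0], [0, 0, 10], [0, 1, -3]]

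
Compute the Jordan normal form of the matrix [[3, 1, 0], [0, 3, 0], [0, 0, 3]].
The characteristic polynomial is det(xI - A) = (x - 3)^3, so the eigenvalues are 3 (algebraic multiplicity 3).

For λ = 3: rank(A - 3I) = 1, rank((A - 3I)^2) = 0. The eigenspace has dimension 3 - 1 = 2, so there are 2 Jordan blocks; the rank sequence gives block sizes [2, 1].

Assembling the blocks gives the Jordan form J above.

J = [[3, 1, 0], [0, 3, 0], [0, 0, 3]]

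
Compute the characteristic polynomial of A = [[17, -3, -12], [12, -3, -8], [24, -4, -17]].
xI - A = [[x - 17, 3, 12], [-12, x + 3, 8], [-24, 4, x + 17]].

Expanding det(xI - A) along the first row:
det(xI - A) = + (x - 17)·det([[x + 3, 8], [4, x + 17]]) - (3)·det([[-12, 8], [-24, x + 17]]) + (12)·det([[-12, x + 3], [-24, 4]]).

Evaluating gives χ_A(x) = x^3 + 3x^2 + 3x + 1 = (x + 1)^3.

χ_A(x) = (x + 1)^3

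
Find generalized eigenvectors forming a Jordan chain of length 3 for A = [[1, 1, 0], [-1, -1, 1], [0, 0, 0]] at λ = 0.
We seek v_1 ∈ ker(A^3) \ ker(A^2), then set v_{i+1} = A v_i.

One such chain is v_1 = [[0, 0, 1]]^T, v_2 = [[0, 1, 0]]^T, v_3 = [[1, -1, 0]]^T. Check: A v_3 = [[0, 0, 0]]^T = 0.

v_1 = [[0, 0, 1]]^T, v_2 = [[0, 1, 0]]^T, v_3 = [[1, -1, 0]]^T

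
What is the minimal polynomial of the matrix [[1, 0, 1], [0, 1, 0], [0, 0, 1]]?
m_A(x) = (x - 1)^2

The characteristic polynomial factors as (x - 1)^3. The minimal polynomial is ∏(x - λ)^{k_λ} where k_λ is the size of the largest Jordan block at λ.

For λ = 1: rank(A - I) = 1, and the largest Jordan block has size 2 (the smallest k with rank((A - I)^k) = rank((A - I)^(k+1))).

So m_A(x) = (x - 1)^2.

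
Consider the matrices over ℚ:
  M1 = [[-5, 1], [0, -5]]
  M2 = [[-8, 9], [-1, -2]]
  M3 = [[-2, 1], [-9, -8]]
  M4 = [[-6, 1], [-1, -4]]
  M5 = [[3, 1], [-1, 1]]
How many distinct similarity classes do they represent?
Characteristic polynomials: χ_{M1} = (x + 5)^2, χ_{M2} = (x + 5)^2, χ_{M3} = (x + 5)^2, χ_{M4} = (x + 5)^2, χ_{M5} = (x - 2)^2.

{M1, M2, M3, M4}: invariant factors (x + 5)^2.

{M5}: invariant factors (x - 2)^2.

Matrices are similar if and only if their invariant-factor lists agree; the partition into similarity classes is {M1, M2, M3, M4}, {M5}.

2 classes: {M1, M2, M3, M4}, {M5}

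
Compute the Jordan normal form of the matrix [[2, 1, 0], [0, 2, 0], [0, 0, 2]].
J = [[2, 1, 0], [0, 2, 0], [0, 0, 2]]

The characteristic polynomial is det(xI - A) = (x - 2)^3, so the eigenvalues are 2 (algebraic multiplicity 3).

For λ = 2: rank(A - 2I) = 1, rank((A - 2I)^2) = 0. The eigenspace has dimension 3 - 1 = 2, so there are 2 Jordan blocks; the rank sequence gives block sizes [2, 1].

Assembling the blocks gives the Jordan form J above.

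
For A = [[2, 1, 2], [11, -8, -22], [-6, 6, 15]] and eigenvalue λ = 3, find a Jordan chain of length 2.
v_1 = [[0, -3, 2]]^T, v_2 = [[1, -11, 6]]^T

We seek v_1 ∈ ker((A - 3I)^2) \ ker(A - 3I), then set v_{i+1} = (A - 3I) v_i.

One such chain is v_1 = [[0, -3, 2]]^T, v_2 = [[1, -11, 6]]^T. Check: (A - 3I) v_2 = [[0, 0, 0]]^T = 0.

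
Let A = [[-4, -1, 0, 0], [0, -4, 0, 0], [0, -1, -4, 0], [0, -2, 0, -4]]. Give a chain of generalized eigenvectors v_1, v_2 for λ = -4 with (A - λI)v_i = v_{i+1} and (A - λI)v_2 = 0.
v_1 = [[-1, 1, -1, -3]]^T, v_2 = [[-1, 0, -1, -2]]^T

We seek v_1 ∈ ker((A + 4I)^2) \ ker(A + 4I), then set v_{i+1} = (A + 4I) v_i.

One such chain is v_1 = [[-1, 1, -1, -3]]^T, v_2 = [[-1, 0, -1, -2]]^T. Check: (A + 4I) v_2 = [[0, 0, 0, 0]]^T = 0.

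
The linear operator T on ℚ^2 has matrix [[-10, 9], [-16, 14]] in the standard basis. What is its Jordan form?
J = [[2, 1], [0, 2]]

The characteristic polynomial is det(xI - A) = (x - 2)^2, so the eigenvalues are 2 (algebraic multiplicity 2).

For λ = 2: rank(A - 2I) = 1, rank((A - 2I)^2) = 0. The eigenspace has dimension 2 - 1 = 1, so there is 1 Jordan block; the rank sequence gives block sizes [2].

Assembling the blocks gives the Jordan form J above.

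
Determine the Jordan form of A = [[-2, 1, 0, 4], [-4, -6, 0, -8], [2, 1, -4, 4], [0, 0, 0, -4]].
J = [[-4, 1, 0, 0], [0, -4, 0, 0], [0, 0, -4, 0], [0, 0, 0, -4]]

The characteristic polynomial is det(xI - A) = (x + 4)^4, so the eigenvalues are -4 (algebraic multiplicity 4).

For λ = -4: rank(A + 4I) = 1, rank((A + 4I)^2) = 0. The eigenspace has dimension 4 - 1 = 3, so there are 3 Jordan blocks; the rank sequence gives block sizes [2, 1, 1].

Assembling the blocks gives the Jordan form J above.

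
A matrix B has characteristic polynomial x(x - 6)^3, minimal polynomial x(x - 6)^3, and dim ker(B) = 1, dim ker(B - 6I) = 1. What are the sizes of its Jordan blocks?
λ = 0: algebraic multiplicity 1 (exponent in χ_B), largest block size 1 (exponent in m_B), 1 block (geometric multiplicity). This forces block sizes [1].
λ = 6: algebraic multiplicity 3 (exponent in χ_B), largest block size 3 (exponent in m_B), 1 block (geometric multiplicity). This forces block sizes [3].

Jordan blocks: (0, 1), (6, 3)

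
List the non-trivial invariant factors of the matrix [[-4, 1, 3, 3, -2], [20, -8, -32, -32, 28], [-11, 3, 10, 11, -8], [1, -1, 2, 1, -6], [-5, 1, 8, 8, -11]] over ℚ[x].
x + 4, (x - 1)(x + 1)(x + 4)^2

The Jordan structure of A has elementary divisors (x + 4)^2, (x + 4), (x + 1), (x - 1). Arranging the block sizes at each eigenvalue in decreasing order and taking row products gives the invariant factors.

Invariant factors (smallest first, each dividing the next): x + 4, (x - 1)(x + 1)(x + 4)^2.

Check: the last factor (x - 1)(x + 1)(x + 4)^2 is the minimal polynomial, and the product (x - 1)(x + 1)(x + 4)^3 is the characteristic polynomial.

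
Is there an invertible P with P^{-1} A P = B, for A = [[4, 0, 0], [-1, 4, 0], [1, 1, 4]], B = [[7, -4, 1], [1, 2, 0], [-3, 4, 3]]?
Yes.

Two matrices over a field are similar if and only if they have the same invariant factors.

Both A and B have characteristic polynomial (x - 4)^3 and minimal polynomial (x - 4)^3. Computing further, both have invariant factors (x - 4)^3. Hence A and B are similar.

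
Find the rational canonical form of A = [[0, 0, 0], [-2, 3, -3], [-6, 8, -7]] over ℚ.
The invariant factors of A (the non-unit diagonal entries of the Smith normal form of xI - A over ℚ[x]) are x(x + 1)(x + 3), each dividing the next. The characteristic polynomial is their product, x(x + 1)(x + 3).

The rational canonical form is the block-diagonal matrix of companion matrices C(f_i):
R = [[0, 0, 0], [1, 0, -3], [0, 1, -4]].

R = [[0, 0, 0], [1, 0, -3], [0, 1, -4]]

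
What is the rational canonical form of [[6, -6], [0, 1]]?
R = [[0, -6], [1, 7]]

The invariant factors of A (the non-unit diagonal entries of the Smith normal form of xI - A over ℚ[x]) are (x - 6)(x - 1), each dividing the next. The characteristic polynomial is their product, (x - 6)(x - 1).

The rational canonical form is the block-diagonal matrix of companion matrices C(f_i):
R = [[0, -6], [1, 7]].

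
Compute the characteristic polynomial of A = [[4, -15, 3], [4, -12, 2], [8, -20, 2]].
χ_A(x) = (x + 2)^3

xI - A = [[x - 4, 15, -3], [-4, x + 12, -2], [-8, 20, x - 2]].

Expanding det(xI - A) along the first row:
det(xI - A) = + (x - 4)·det([[x + 12, -2], [20, x - 2]]) - (15)·det([[-4, -2], [-8, x - 2]]) + (-3)·det([[-4, x + 12], [-8, 20]]).

Evaluating gives χ_A(x) = x^3 + 6x^2 + 12x + 8 = (x + 2)^3.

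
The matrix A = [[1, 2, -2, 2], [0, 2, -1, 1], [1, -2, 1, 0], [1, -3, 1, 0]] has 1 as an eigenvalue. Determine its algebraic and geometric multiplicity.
algebraic multiplicity 4, geometric multiplicity 2

The characteristic polynomial is (x - 1)^4, so the factor x - 1 appears with exponent 4: the algebraic multiplicity is 4.

rank(A - I) = 2, so the eigenspace has dimension 4 - 2 = 2: the geometric multiplicity is 2.

Since 2 < 4, A is not diagonalizable.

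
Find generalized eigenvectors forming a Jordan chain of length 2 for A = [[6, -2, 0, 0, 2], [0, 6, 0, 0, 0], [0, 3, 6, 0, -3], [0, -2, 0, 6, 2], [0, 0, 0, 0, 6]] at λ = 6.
We seek v_1 ∈ ker((A - 6I)^2) \ ker(A - 6I), then set v_{i+1} = (A - 6I) v_i.

One such chain is v_1 = [[1, 1, 0, 0, 0]]^T, v_2 = [[-2, 0, 3, -2, 0]]^T. Check: (A - 6I) v_2 = [[0, 0, 0, 0, 0]]^T = 0.

v_1 = [[1, 1, 0, 0, 0]]^T, v_2 = [[-2, 0, 3, -2, 0]]^T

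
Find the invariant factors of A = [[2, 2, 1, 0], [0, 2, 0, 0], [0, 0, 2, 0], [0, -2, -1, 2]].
x - 2, x - 2, (x - 2)^2

The Jordan structure of A has elementary divisors (x - 2)^2, (x - 2), (x - 2). Arranging the block sizes at each eigenvalue in decreasing order and taking row products gives the invariant factors.

Invariant factors (smallest first, each dividing the next): x - 2, x - 2, (x - 2)^2.

Check: the last factor (x - 2)^2 is the minimal polynomial, and the product (x - 2)^4 is the characteristic polynomial.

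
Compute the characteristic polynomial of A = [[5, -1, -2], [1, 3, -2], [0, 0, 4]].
xI - A = [[x - 5, 1, 2], [-1, x - 3, 2], [0, 0, x - 4]].

Expanding det(xI - A) along the first row:
det(xI - A) = + (x - 5)·det([[x - 3, 2], [0, x - 4]]) - (1)·det([[-1, 2], [0, x - 4]]) + (2)·det([[-1, x - 3], [0, 0]]).

Evaluating gives χ_A(x) = x^3 - 12x^2 + 48x - 64 = (x - 4)^3.

χ_A(x) = (x - 4)^3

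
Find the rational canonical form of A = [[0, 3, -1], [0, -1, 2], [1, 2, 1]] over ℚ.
The invariant factors of A (the non-unit diagonal entries of the Smith normal form of xI - A over ℚ[x]) are x^3 - 4x - 5, each dividing the next. The characteristic polynomial is their product, x^3 - 4x - 5.

The rational canonical form is the block-diagonal matrix of companion matrices C(f_i):
R = [[0, 0, 5], [1, 0, 4], [0, 1, 0]].

Note the characteristic polynomial does not split into linear factors over ℚ, so A has no Jordan form over ℚ; the rational canonical form exists over any field.

R = [[0, 0, 5], [1, 0, 4], [0, 1, 0]]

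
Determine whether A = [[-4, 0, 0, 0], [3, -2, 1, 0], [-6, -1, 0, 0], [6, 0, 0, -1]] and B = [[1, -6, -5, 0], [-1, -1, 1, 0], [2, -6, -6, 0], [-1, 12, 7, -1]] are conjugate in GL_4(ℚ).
Two matrices over a field are similar if and only if they have the same invariant factors.

Both A and B have characteristic polynomial (x + 1)^3(x + 4) and minimal polynomial (x + 1)^2(x + 4). Computing further, both have invariant factors x + 1, (x + 1)^2(x + 4). Hence A and B are similar.

Yes.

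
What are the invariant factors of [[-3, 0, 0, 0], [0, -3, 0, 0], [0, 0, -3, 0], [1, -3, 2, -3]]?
x + 3, x + 3, (x + 3)^2

The Jordan structure of A has elementary divisors (x + 3)^2, (x + 3), (x + 3). Arranging the block sizes at each eigenvalue in decreasing order and taking row products gives the invariant factors.

Invariant factors (smallest first, each dividing the next): x + 3, x + 3, (x + 3)^2.

Check: the last factor (x + 3)^2 is the minimal polynomial, and the product (x + 3)^4 is the characteristic polynomial.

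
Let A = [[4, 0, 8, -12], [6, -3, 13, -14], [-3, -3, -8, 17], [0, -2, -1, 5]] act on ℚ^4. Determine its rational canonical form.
R = [[0, 0, 0, -4], [1, 0, 0, 4], [0, 1, 0, 3], [0, 0, 1, -2]]

The invariant factors of A (the non-unit diagonal entries of the Smith normal form of xI - A over ℚ[x]) are (x - 1)^2(x + 2)^2, each dividing the next. The characteristic polynomial is their product, (x - 1)^2(x + 2)^2.

The rational canonical form is the block-diagonal matrix of companion matrices C(f_i):
R = [[0, 0, 0, -4], [1, 0, 0, 4], [0, 1, 0, 3], [0, 0, 1, -2]].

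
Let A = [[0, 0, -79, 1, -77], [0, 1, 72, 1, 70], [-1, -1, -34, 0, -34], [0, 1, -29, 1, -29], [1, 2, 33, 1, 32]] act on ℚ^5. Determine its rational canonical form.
The invariant factors of A (the non-unit diagonal entries of the Smith normal form of xI - A over ℚ[x]) are (x - 3)(x + 3)(x^3 - 2x - 5), each dividing the next. The characteristic polynomial is their product, (x - 3)(x + 3)(x^3 - 2x - 5).

The rational canonical form is the block-diagonal matrix of companion matrices C(f_i):
R = [[0, 0, 0, 0, -45], [1, 0, 0, 0, -18], [0, 1, 0, 0, 5], [0, 0, 1, 0, 11], [0, 0, 0, 1, 0]].

Note the characteristic polynomial does not split into linear factors over ℚ, so A has no Jordan form over ℚ; the rational canonical form exists over any field.

R = [[0, 0, 0, 0, -45], [1, 0, 0, 0, -18], [0, 1, 0, 0, 5], [0, 0, 1, 0, 11], [0, 0, 0, 1, 0]]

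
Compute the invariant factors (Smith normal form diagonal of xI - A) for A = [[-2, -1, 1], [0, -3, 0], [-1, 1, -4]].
The Jordan structure of A has elementary divisors (x + 3)^2, (x + 3). Arranging the block sizes at each eigenvalue in decreasing order and taking row products gives the invariant factors.

Invariant factors (smallest first, each dividing the next): x + 3, (x + 3)^2.

Check: the last factor (x + 3)^2 is the minimal polynomial, and the product (x + 3)^3 is the characteristic polynomial.

x + 3, (x + 3)^2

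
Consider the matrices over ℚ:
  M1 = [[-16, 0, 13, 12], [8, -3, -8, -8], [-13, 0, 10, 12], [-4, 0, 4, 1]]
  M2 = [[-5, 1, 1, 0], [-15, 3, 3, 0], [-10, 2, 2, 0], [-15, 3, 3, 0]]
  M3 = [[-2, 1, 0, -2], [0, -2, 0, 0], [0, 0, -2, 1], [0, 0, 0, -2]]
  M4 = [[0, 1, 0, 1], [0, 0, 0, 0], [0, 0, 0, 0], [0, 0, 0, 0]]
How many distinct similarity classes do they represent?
3 classes: {M1}, {M2, M4}, {M3}

Characteristic polynomials: χ_{M1} = (x - 1)(x + 3)^3, χ_{M2} = x^4, χ_{M3} = (x + 2)^4, χ_{M4} = x^4.

{M1}: invariant factors x + 3, (x - 1)(x + 3)^2.

{M2, M4}: invariant factors x, x, x^2.

{M3}: invariant factors (x + 2)^2, (x + 2)^2.

Matrices are similar if and only if their invariant-factor lists agree; the partition into similarity classes is {M1}, {M2, M4}, {M3}.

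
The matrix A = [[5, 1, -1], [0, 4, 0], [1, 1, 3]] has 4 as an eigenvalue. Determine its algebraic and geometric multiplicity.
algebraic multiplicity 3, geometric multiplicity 2

The characteristic polynomial is (x - 4)^3, so the factor x - 4 appears with exponent 3: the algebraic multiplicity is 3.

rank(A - 4I) = 1, so the eigenspace has dimension 3 - 1 = 2: the geometric multiplicity is 2.

Since 2 < 3, A is not diagonalizable.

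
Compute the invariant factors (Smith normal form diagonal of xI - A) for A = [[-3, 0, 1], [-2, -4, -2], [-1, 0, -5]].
x + 4, (x + 4)^2

The Jordan structure of A has elementary divisors (x + 4)^2, (x + 4). Arranging the block sizes at each eigenvalue in decreasing order and taking row products gives the invariant factors.

Invariant factors (smallest first, each dividing the next): x + 4, (x + 4)^2.

Check: the last factor (x + 4)^2 is the minimal polynomial, and the product (x + 4)^3 is the characteristic polynomial.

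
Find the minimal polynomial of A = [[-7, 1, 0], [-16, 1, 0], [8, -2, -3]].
The characteristic polynomial factors as (x + 3)^3. The minimal polynomial is ∏(x - λ)^{k_λ} where k_λ is the size of the largest Jordan block at λ.

For λ = -3: rank(A + 3I) = 1, and the largest Jordan block has size 2 (the smallest k with rank((A + 3I)^k) = rank((A + 3I)^(k+1))).

So m_A(x) = (x + 3)^2.

m_A(x) = (x + 3)^2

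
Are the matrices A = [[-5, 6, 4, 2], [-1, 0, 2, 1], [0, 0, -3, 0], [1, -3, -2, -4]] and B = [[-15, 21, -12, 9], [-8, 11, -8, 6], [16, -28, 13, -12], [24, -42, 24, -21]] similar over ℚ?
Yes.

Two matrices over a field are similar if and only if they have the same invariant factors.

Both A and B have characteristic polynomial (x + 3)^4 and minimal polynomial (x + 3)^2. Computing further, both have invariant factors x + 3, x + 3, (x + 3)^2. Hence A and B are similar.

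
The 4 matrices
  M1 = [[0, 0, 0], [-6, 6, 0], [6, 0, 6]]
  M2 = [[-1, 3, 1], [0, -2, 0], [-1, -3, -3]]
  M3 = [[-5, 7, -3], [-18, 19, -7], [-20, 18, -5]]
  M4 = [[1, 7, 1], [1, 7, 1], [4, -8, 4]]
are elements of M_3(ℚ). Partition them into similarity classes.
4 classes: {M1}, {M2}, {M3}, {M4}

Characteristic polynomials: χ_{M1} = x(x - 6)^2, χ_{M2} = (x + 2)^3, χ_{M3} = (x - 3)^3, χ_{M4} = x(x - 6)^2.

{M1}: invariant factors x - 6, x(x - 6).

{M2}: invariant factors x + 2, (x + 2)^2.

{M3}: invariant factors (x - 3)^3.

{M4}: invariant factors x(x - 6)^2.

Matrices are similar if and only if their invariant-factor lists agree; the partition into similarity classes is {M1}, {M2}, {M3}, {M4}.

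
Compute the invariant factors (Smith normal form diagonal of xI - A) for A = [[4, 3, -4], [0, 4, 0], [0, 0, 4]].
x - 4, (x - 4)^2

The Jordan structure of A has elementary divisors (x - 4)^2, (x - 4). Arranging the block sizes at each eigenvalue in decreasing order and taking row products gives the invariant factors.

Invariant factors (smallest first, each dividing the next): x - 4, (x - 4)^2.

Check: the last factor (x - 4)^2 is the minimal polynomial, and the product (x - 4)^3 is the characteristic polynomial.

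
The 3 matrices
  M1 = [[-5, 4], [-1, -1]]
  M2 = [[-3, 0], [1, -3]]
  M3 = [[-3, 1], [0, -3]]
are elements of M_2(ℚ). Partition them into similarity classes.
1 class: {M1, M2, M3}

Characteristic polynomials: χ_{M1} = (x + 3)^2, χ_{M2} = (x + 3)^2, χ_{M3} = (x + 3)^2.

{M1, M2, M3}: invariant factors (x + 3)^2.

Matrices are similar if and only if their invariant-factor lists agree; the partition into similarity classes is {M1, M2, M3}.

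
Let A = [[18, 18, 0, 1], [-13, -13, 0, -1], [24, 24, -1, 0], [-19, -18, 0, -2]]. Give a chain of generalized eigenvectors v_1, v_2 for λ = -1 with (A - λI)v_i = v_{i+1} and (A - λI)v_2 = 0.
v_1 = [[-3, 3, -4, 4]]^T, v_2 = [[1, -1, 0, -1]]^T

We seek v_1 ∈ ker((A + I)^2) \ ker(A + I), then set v_{i+1} = (A + I) v_i.

One such chain is v_1 = [[-3, 3, -4, 4]]^T, v_2 = [[1, -1, 0, -1]]^T. Check: (A + I) v_2 = [[0, 0, 0, 0]]^T = 0.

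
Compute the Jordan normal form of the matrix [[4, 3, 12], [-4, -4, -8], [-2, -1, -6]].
The characteristic polynomial is det(xI - A) = (x + 2)^3, so the eigenvalues are -2 (algebraic multiplicity 3).

For λ = -2: rank(A + 2I) = 1, rank((A + 2I)^2) = 0. The eigenspace has dimension 3 - 1 = 2, so there are 2 Jordan blocks; the rank sequence gives block sizes [2, 1].

Assembling the blocks gives the Jordan form J above.

J = [[-2, 1, 0], [0, -2, 0], [0, 0, -2]]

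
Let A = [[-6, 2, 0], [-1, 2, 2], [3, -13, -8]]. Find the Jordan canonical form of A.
J = [[-4, 1, 0], [0, -4, 1], [0, 0, -4]]

The characteristic polynomial is det(xI - A) = (x + 4)^3, so the eigenvalues are -4 (algebraic multiplicity 3).

For λ = -4: rank(A + 4I) = 2, rank((A + 4I)^2) = 1, rank((A + 4I)^3) = 0. The eigenspace has dimension 3 - 2 = 1, so there is 1 Jordan block; the rank sequence gives block sizes [3].

Assembling the blocks gives the Jordan form J above.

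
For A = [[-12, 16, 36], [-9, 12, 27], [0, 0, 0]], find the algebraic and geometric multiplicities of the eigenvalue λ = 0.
algebraic multiplicity 3, geometric multiplicity 2

The characteristic polynomial is x^3, so the factor x appears with exponent 3: the algebraic multiplicity is 3.

rank(A) = 1, so the eigenspace has dimension 3 - 1 = 2: the geometric multiplicity is 2.

Since 2 < 3, A is not diagonalizable.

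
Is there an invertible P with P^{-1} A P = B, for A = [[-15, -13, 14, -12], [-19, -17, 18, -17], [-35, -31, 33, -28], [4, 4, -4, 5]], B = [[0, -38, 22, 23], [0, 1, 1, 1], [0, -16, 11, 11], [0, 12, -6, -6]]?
Yes.

Two matrices over a field are similar if and only if they have the same invariant factors.

Both A and B have characteristic polynomial x^2(x - 3)^2 and minimal polynomial x^2(x - 3)^2. Computing further, both have invariant factors x^2(x - 3)^2. Hence A and B are similar.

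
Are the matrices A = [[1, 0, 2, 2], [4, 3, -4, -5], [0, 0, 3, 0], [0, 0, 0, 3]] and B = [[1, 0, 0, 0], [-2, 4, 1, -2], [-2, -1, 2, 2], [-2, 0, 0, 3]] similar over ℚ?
Yes.

Two matrices over a field are similar if and only if they have the same invariant factors.

Both A and B have characteristic polynomial (x - 3)^3(x - 1) and minimal polynomial (x - 3)^2(x - 1). Computing further, both have invariant factors x - 3, (x - 3)^2(x - 1). Hence A and B are similar.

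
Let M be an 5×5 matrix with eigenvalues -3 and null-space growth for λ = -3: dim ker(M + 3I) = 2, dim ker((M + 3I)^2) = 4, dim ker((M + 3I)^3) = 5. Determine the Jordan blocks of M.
Jordan blocks: (-3, 3), (-3, 2)

λ = -3: successive nullity increments [2, 2, 1] count blocks of size ≥ k; block sizes are [3, 2].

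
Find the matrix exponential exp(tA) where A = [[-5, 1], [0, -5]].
e^{tA} = [[e^{-5*t}, t*e^{-5*t}], [0, e^{-5*t}]]

A has Jordan form J = [[-5, 1], [0, -5]] with A = PJP^{-1}, so e^{tA} = P e^{tJ} P^{-1}.

For a Jordan block J_k(λ), e^{tJ_k(λ)} = e^{λt} · (I + tN + t^2 N^2/2! + ... + t^{k-1} N^{k-1}/(k-1)!) where N is the nilpotent superdiagonal part.

Assembling the blocks and conjugating back gives the entries of e^{tA} as shown above.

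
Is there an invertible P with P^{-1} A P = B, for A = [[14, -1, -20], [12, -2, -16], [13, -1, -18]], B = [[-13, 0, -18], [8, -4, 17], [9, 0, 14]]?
No.

trace(A) = -6 but trace(B) = -3. The trace is a similarity invariant, so A and B are not similar.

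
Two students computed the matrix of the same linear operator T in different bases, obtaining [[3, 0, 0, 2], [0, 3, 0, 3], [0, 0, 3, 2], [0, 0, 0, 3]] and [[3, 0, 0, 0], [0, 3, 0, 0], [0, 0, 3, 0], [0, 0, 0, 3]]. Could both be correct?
No.

Both have characteristic polynomial (x - 3)^4, but the minimal polynomial of A is (x - 3)^2 while the minimal polynomial of B is x - 3. The minimal polynomial is a similarity invariant, so A and B are not similar.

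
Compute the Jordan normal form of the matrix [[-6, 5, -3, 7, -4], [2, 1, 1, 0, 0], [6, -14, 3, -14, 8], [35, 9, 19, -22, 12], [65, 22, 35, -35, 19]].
The characteristic polynomial is det(xI - A) = (x + 1)^5, so the eigenvalues are -1 (algebraic multiplicity 5).

For λ = -1: rank(A + I) = 3, rank((A + I)^2) = 1, rank((A + I)^3) = 0. The eigenspace has dimension 5 - 3 = 2, so there are 2 Jordan blocks; the rank sequence gives block sizes [3, 2].

Assembling the blocks gives the Jordan form J above.

J = [[-1, 1, 0, 0, 0], [0, -1, 1, 0, 0], [0, 0, -1, 0, 0], [0, 0, 0, -1, 1], [0, 0, 0, 0, -1]]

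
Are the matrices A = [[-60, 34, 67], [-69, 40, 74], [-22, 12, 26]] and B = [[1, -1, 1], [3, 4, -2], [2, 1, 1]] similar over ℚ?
Yes.

Two matrices over a field are similar if and only if they have the same invariant factors.

Both A and B have characteristic polynomial (x - 2)^3 and minimal polynomial (x - 2)^3. Computing further, both have invariant factors (x - 2)^3. Hence A and B are similar.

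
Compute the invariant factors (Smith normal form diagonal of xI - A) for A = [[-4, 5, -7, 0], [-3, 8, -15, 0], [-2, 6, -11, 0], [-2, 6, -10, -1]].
The Jordan structure of A has elementary divisors (x + 3)^2, (x + 1), (x + 1). Arranging the block sizes at each eigenvalue in decreasing order and taking row products gives the invariant factors.

Invariant factors (smallest first, each dividing the next): x + 1, (x + 1)(x + 3)^2.

Check: the last factor (x + 1)(x + 3)^2 is the minimal polynomial, and the product (x + 1)^2(x + 3)^2 is the characteristic polynomial.

x + 1, (x + 1)(x + 3)^2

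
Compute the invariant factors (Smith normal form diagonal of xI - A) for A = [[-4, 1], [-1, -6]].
The Jordan structure of A has elementary divisors (x + 5)^2. Arranging the block sizes at each eigenvalue in decreasing order and taking row products gives the invariant factors.

Invariant factors (smallest first, each dividing the next): (x + 5)^2.

Check: the last factor (x + 5)^2 is the minimal polynomial, and the product (x + 5)^2 is the characteristic polynomial.

(x + 5)^2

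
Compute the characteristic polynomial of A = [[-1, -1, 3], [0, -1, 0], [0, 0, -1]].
χ_A(x) = (x + 1)^3

xI - A = [[x + 1, 1, -3], [0, x + 1, 0], [0, 0, x + 1]].

Expanding det(xI - A) along the first row:
det(xI - A) = + (x + 1)·det([[x + 1, 0], [0, x + 1]]) - (1)·det([[0, 0], [0, x + 1]]) + (-3)·det([[0, x + 1], [0, 0]]).

Evaluating gives χ_A(x) = x^3 + 3x^2 + 3x + 1 = (x + 1)^3.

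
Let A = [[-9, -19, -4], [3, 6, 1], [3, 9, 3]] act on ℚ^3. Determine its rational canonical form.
R = [[0, 0, -3], [1, 0, 3], [0, 1, 0]]

The invariant factors of A (the non-unit diagonal entries of the Smith normal form of xI - A over ℚ[x]) are x^3 - 3x + 3, each dividing the next. The characteristic polynomial is their product, x^3 - 3x + 3.

The rational canonical form is the block-diagonal matrix of companion matrices C(f_i):
R = [[0, 0, -3], [1, 0, 3], [0, 1, 0]].

Note the characteristic polynomial does not split into linear factors over ℚ, so A has no Jordan form over ℚ; the rational canonical form exists over any field.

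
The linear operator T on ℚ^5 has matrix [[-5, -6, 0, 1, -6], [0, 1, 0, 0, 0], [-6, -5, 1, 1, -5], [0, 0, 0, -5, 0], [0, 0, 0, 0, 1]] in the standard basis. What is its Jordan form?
The characteristic polynomial is det(xI - A) = (x - 1)^3(x + 5)^2, so the eigenvalues are -5 (algebraic multiplicity 2), 1 (algebraic multiplicity 3).

For λ = -5: rank(A + 5I) = 4, rank((A + 5I)^2) = 3. The eigenspace has dimension 5 - 4 = 1, so there is 1 Jordan block; the rank sequence gives block sizes [2].

For λ = 1: rank(A - I) = 3, rank((A - I)^2) = 2. The eigenspace has dimension 5 - 3 = 2, so there are 2 Jordan blocks; the rank sequence gives block sizes [2, 1].

Assembling the blocks gives the Jordan form J above.

J = [[-5, 1, 0, 0, 0], [0, -5, 0, 0, 0], [0, 0, 1, 1, 0], [0, 0, 0, 1, 0], [0, 0, 0, 0, 1]]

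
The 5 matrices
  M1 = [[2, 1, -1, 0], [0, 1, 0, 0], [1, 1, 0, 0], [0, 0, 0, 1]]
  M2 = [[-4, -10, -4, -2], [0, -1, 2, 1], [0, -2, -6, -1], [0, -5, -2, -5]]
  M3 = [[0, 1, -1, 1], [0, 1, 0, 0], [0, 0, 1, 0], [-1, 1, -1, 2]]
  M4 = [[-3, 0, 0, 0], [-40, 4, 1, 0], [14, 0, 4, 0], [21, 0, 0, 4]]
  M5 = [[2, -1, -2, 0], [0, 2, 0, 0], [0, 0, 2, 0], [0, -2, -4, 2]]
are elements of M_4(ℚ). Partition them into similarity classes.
4 classes: {M1, M3}, {M2}, {M4}, {M5}

Characteristic polynomials: χ_{M1} = (x - 1)^4, χ_{M2} = (x + 4)^4, χ_{M3} = (x - 1)^4, χ_{M4} = (x - 4)^3(x + 3), χ_{M5} = (x - 2)^4.

{M1, M3}: invariant factors x - 1, x - 1, (x - 1)^2.

{M2}: invariant factors x + 4, (x + 4)^3.

{M4}: invariant factors x - 4, (x - 4)^2(x + 3).

{M5}: invariant factors x - 2, x - 2, (x - 2)^2.

Matrices are similar if and only if their invariant-factor lists agree; the partition into similarity classes is {M1, M3}, {M2}, {M4}, {M5}.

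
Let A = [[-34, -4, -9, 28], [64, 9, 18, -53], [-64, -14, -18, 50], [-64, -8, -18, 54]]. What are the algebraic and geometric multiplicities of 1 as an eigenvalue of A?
The characteristic polynomial is (x - 6)^2(x - 1)(x + 2), so the factor x - 1 appears with exponent 1: the algebraic multiplicity is 1.

rank(A - I) = 3, so the eigenspace has dimension 4 - 3 = 1: the geometric multiplicity is 1.

algebraic multiplicity 1, geometric multiplicity 1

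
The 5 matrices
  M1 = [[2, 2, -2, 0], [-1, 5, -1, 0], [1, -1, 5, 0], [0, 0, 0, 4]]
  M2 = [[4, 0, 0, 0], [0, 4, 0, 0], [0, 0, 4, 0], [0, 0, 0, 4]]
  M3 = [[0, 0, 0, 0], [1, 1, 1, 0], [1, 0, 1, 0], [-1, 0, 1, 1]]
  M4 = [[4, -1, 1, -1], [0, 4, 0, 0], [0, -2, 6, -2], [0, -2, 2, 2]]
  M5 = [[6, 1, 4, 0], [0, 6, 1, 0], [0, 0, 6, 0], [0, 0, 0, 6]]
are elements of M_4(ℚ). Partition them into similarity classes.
Characteristic polynomials: χ_{M1} = (x - 4)^4, χ_{M2} = (x - 4)^4, χ_{M3} = x(x - 1)^3, χ_{M4} = (x - 4)^4, χ_{M5} = (x - 6)^4.

{M1, M4}: invariant factors x - 4, x - 4, (x - 4)^2.

{M2}: invariant factors x - 4, x - 4, x - 4, x - 4.

{M3}: invariant factors x - 1, x(x - 1)^2.

{M5}: invariant factors x - 6, (x - 6)^3.

Matrices are similar if and only if their invariant-factor lists agree; the partition into similarity classes is {M1, M4}, {M2}, {M3}, {M5}.

4 classes: {M1, M4}, {M2}, {M3}, {M5}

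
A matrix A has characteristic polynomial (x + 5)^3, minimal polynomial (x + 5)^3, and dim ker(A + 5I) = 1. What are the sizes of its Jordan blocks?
Jordan blocks: (-5, 3)

λ = -5: algebraic multiplicity 3 (exponent in χ_A), largest block size 3 (exponent in m_A), 1 block (geometric multiplicity). This forces block sizes [3].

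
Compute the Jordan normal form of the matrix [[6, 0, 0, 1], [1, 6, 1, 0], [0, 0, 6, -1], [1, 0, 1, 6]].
The characteristic polynomial is det(xI - A) = (x - 6)^4, so the eigenvalues are 6 (algebraic multiplicity 4).

For λ = 6: rank(A - 6I) = 2, rank((A - 6I)^2) = 1, rank((A - 6I)^3) = 0. The eigenspace has dimension 4 - 2 = 2, so there are 2 Jordan blocks; the rank sequence gives block sizes [3, 1].

Assembling the blocks gives the Jordan form J above.

J = [[6, 1, 0, 0], [0, 6, 1, 0], [0, 0, 6, 0], [0, 0, 0, 6]]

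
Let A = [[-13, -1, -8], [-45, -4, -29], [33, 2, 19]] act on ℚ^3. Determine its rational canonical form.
The invariant factors of A (the non-unit diagonal entries of the Smith normal form of xI - A over ℚ[x]) are x(x^2 - 2x + 6), each dividing the next. The characteristic polynomial is their product, x(x^2 - 2x + 6).

The rational canonical form is the block-diagonal matrix of companion matrices C(f_i):
R = [[0, 0, 0], [1, 0, -6], [0, 1, 2]].

Note the characteristic polynomial does not split into linear factors over ℚ, so A has no Jordan form over ℚ; the rational canonical form exists over any field.

R = [[0, 0, 0], [1, 0, -6], [0, 1, 2]]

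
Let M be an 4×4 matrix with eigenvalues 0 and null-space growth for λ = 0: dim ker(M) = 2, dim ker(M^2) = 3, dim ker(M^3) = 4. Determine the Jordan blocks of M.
Jordan blocks: (0, 3), (0, 1)

λ = 0: successive nullity increments [2, 1, 1] count blocks of size ≥ k; block sizes are [3, 1].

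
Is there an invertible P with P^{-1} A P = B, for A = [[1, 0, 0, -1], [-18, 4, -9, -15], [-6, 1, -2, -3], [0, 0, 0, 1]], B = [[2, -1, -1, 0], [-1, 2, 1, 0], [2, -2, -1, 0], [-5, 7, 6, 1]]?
Yes.

Two matrices over a field are similar if and only if they have the same invariant factors.

Both A and B have characteristic polynomial (x - 1)^4 and minimal polynomial (x - 1)^2. Computing further, both have invariant factors (x - 1)^2, (x - 1)^2. Hence A and B are similar.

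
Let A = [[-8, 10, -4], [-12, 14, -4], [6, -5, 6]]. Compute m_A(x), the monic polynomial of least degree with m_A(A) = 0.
The characteristic polynomial factors as (x - 4)^3. The minimal polynomial is ∏(x - λ)^{k_λ} where k_λ is the size of the largest Jordan block at λ.

For λ = 4: rank(A - 4I) = 1, and the largest Jordan block has size 2 (the smallest k with rank((A - 4I)^k) = rank((A - 4I)^(k+1))).

So m_A(x) = (x - 4)^2.

m_A(x) = (x - 4)^2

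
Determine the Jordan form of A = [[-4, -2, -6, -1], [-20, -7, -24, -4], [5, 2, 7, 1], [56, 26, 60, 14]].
The characteristic polynomial is det(xI - A) = (x - 4)^2(x - 1)^2, so the eigenvalues are 1 (algebraic multiplicity 2), 4 (algebraic multiplicity 2).

For λ = 1: rank(A - I) = 2. The eigenspace has dimension 4 - 2 = 2, so there are 2 Jordan blocks; the rank sequence gives block sizes [1, 1].

For λ = 4: rank(A - 4I) = 3, rank((A - 4I)^2) = 2. The eigenspace has dimension 4 - 3 = 1, so there is 1 Jordan block; the rank sequence gives block sizes [2].

Assembling the blocks gives the Jordan form J above.

J = [[1, 0, 0, 0], [0, 1, 0, 0], [0, 0, 4, 1], [0, 0, 0, 4]]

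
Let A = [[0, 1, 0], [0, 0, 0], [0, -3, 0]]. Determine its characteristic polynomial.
χ_A(x) = x^3

xI - A = [[x, -1, 0], [0, x, 0], [0, 3, x]].

Expanding det(xI - A) along the first row:
det(xI - A) = + (x)·det([[x, 0], [3, x]]) - (-1)·det([[0, 0], [0, x]]) + (0)·det([[0, x], [0, 3]]).

Evaluating gives χ_A(x) = x^3.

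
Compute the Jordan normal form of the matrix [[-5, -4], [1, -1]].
The characteristic polynomial is det(xI - A) = (x + 3)^2, so the eigenvalues are -3 (algebraic multiplicity 2).

For λ = -3: rank(A + 3I) = 1, rank((A + 3I)^2) = 0. The eigenspace has dimension 2 - 1 = 1, so there is 1 Jordan block; the rank sequence gives block sizes [2].

Assembling the blocks gives the Jordan form J above.

J = [[-3, 1], [0, -3]]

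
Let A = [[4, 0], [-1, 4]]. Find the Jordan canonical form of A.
The characteristic polynomial is det(xI - A) = (x - 4)^2, so the eigenvalues are 4 (algebraic multiplicity 2).

For λ = 4: rank(A - 4I) = 1, rank((A - 4I)^2) = 0. The eigenspace has dimension 2 - 1 = 1, so there is 1 Jordan block; the rank sequence gives block sizes [2].

Assembling the blocks gives the Jordan form J above.

J = [[4, 1], [0, 4]]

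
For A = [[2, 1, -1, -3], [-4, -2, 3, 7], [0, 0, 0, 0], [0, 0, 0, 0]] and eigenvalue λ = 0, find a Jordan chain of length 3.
v_1 = [[-3, 9, 0, 1]]^T, v_2 = [[0, 1, 0, 0]]^T, v_3 = [[1, -2, 0, 0]]^T

We seek v_1 ∈ ker(A^3) \ ker(A^2), then set v_{i+1} = A v_i.

One such chain is v_1 = [[-3, 9, 0, 1]]^T, v_2 = [[0, 1, 0, 0]]^T, v_3 = [[1, -2, 0, 0]]^T. Check: A v_3 = [[0, 0, 0, 0]]^T = 0.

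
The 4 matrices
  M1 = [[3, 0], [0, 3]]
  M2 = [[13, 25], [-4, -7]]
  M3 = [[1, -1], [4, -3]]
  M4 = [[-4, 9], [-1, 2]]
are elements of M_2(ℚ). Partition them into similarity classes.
Characteristic polynomials: χ_{M1} = (x - 3)^2, χ_{M2} = (x - 3)^2, χ_{M3} = (x + 1)^2, χ_{M4} = (x + 1)^2.

{M1}: invariant factors x - 3, x - 3.

{M2}: invariant factors (x - 3)^2.

{M3, M4}: invariant factors (x + 1)^2.

Matrices are similar if and only if their invariant-factor lists agree; the partition into similarity classes is {M1}, {M2}, {M3, M4}.

3 classes: {M1}, {M2}, {M3, M4}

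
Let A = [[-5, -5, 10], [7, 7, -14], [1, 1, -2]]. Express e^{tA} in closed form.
A has Jordan form J = [[0, 1, 0], [0, 0, 0], [0, 0, 0]] with A = PJP^{-1}, so e^{tA} = P e^{tJ} P^{-1}.

For a Jordan block J_k(λ), e^{tJ_k(λ)} = e^{λt} · (I + tN + t^2 N^2/2! + ... + t^{k-1} N^{k-1}/(k-1)!) where N is the nilpotent superdiagonal part.

Assembling the blocks and conjugating back gives the entries of e^{tA} as shown above.

e^{tA} = [[1 - 5*t, -5*t, 10*t], [7*t, 7*t + 1, -14*t], [t, t, 1 - 2*t]]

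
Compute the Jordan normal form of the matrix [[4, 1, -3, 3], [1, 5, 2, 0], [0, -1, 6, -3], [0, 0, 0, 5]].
The characteristic polynomial is det(xI - A) = (x - 5)^4, so the eigenvalues are 5 (algebraic multiplicity 4).

For λ = 5: rank(A - 5I) = 2, rank((A - 5I)^2) = 1, rank((A - 5I)^3) = 0. The eigenspace has dimension 4 - 2 = 2, so there are 2 Jordan blocks; the rank sequence gives block sizes [3, 1].

Assembling the blocks gives the Jordan form J above.

J = [[5, 1, 0, 0], [0, 5, 1, 0], [0, 0, 5, 0], [0, 0, 0, 5]]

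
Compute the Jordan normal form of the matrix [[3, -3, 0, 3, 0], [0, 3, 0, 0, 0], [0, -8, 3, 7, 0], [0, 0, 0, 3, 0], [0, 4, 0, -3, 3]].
The characteristic polynomial is det(xI - A) = (x - 3)^5, so the eigenvalues are 3 (algebraic multiplicity 5).

For λ = 3: rank(A - 3I) = 2, rank((A - 3I)^2) = 0. The eigenspace has dimension 5 - 2 = 3, so there are 3 Jordan blocks; the rank sequence gives block sizes [2, 2, 1].

Assembling the blocks gives the Jordan form J above.

J = [[3, 1, 0, 0, 0], [0, 3, 0, 0, 0], [0, 0, 3, 1, 0], [0, 0, 0, 3, 0], [0, 0, 0, 0, 3]]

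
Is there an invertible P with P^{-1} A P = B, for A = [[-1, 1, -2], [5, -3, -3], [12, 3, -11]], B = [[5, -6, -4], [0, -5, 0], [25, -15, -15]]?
Both have characteristic polynomial (x + 5)^3, but the minimal polynomial of A is (x + 5)^3 while the minimal polynomial of B is (x + 5)^2. The minimal polynomial is a similarity invariant, so A and B are not similar.

No.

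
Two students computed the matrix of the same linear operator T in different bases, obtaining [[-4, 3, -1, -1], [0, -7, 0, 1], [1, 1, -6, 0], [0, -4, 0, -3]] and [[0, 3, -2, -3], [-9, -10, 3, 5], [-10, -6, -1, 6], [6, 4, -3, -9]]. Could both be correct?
Yes.

Two matrices over a field are similar if and only if they have the same invariant factors.

Both A and B have characteristic polynomial (x + 5)^4 and minimal polynomial (x + 5)^2. Computing further, both have invariant factors (x + 5)^2, (x + 5)^2. Hence A and B are similar.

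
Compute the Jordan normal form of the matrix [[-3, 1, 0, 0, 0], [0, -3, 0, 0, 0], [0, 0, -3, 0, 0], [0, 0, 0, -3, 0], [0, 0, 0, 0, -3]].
The characteristic polynomial is det(xI - A) = (x + 3)^5, so the eigenvalues are -3 (algebraic multiplicity 5).

For λ = -3: rank(A + 3I) = 1, rank((A + 3I)^2) = 0. The eigenspace has dimension 5 - 1 = 4, so there are 4 Jordan blocks; the rank sequence gives block sizes [2, 1, 1, 1].

Assembling the blocks gives the Jordan form J above.

J = [[-3, 1, 0, 0, 0], [0, -3, 0, 0, 0], [0, 0, -3, 0, 0], [0, 0, 0, -3, 0], [0, 0, 0, 0, -3]]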